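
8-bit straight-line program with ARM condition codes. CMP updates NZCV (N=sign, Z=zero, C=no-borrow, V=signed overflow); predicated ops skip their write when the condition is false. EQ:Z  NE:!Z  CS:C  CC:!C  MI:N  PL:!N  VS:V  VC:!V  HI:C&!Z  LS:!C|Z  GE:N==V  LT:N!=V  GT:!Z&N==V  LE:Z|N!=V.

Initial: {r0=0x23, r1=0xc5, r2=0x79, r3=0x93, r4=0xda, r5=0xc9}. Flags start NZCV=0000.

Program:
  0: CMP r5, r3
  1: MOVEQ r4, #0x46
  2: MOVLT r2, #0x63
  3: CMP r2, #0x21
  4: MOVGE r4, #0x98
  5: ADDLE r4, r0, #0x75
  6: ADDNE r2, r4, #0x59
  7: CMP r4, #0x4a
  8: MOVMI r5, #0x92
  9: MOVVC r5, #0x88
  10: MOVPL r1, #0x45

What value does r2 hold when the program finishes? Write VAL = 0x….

[0] flags=0010 → (cmp)
[1] flags=0010 EQ?F → skip
[2] flags=0010 LT?F → skip
[3] flags=0010 → (cmp)
[4] flags=0010 GE?T → r4=0x98
[5] flags=0010 LE?F → skip
[6] flags=0010 NE?T → r2=0xf1
[7] flags=0011 → (cmp)
[8] flags=0011 MI?F → skip
[9] flags=0011 VC?F → skip
[10] flags=0011 PL?T → r1=0x45

VAL = 0xf1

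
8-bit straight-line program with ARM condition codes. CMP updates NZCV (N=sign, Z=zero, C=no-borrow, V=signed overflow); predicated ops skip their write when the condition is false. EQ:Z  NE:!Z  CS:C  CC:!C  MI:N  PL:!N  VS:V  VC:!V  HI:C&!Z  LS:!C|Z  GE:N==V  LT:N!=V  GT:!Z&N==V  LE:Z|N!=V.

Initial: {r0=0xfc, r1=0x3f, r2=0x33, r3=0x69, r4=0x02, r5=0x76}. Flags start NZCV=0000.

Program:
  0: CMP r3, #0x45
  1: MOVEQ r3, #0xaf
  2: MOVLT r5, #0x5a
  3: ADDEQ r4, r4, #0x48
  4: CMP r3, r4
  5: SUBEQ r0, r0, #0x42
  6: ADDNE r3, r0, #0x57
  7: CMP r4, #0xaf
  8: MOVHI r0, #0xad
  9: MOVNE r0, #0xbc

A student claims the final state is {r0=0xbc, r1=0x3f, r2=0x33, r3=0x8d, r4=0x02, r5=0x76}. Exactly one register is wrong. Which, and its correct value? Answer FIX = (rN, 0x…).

FIX = (r3, 0x53)

[0] flags=0010 → (cmp)
[1] flags=0010 EQ?F → skip
[2] flags=0010 LT?F → skip
[3] flags=0010 EQ?F → skip
[4] flags=0010 → (cmp)
[5] flags=0010 EQ?F → skip
[6] flags=0010 NE?T → r3=0x53
[7] flags=0000 → (cmp)
[8] flags=0000 HI?F → skip
[9] flags=0000 NE?T → r0=0xbc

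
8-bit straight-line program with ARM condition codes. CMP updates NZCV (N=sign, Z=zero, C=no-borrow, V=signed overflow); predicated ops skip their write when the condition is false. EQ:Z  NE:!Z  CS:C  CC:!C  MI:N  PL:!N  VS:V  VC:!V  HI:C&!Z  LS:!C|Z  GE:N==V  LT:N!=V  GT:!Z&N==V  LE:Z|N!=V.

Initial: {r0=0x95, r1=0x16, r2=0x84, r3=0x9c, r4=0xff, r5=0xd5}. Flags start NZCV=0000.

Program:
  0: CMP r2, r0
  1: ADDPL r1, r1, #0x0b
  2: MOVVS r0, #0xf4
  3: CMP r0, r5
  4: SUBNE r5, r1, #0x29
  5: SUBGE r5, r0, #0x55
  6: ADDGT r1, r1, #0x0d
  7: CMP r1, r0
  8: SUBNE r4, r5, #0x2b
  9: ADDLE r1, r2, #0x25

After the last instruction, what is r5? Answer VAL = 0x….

VAL = 0xed

0: ✓ CMP  NZCV=1000
1: · ADDPL
2: · MOVVS
3: ✓ CMP  NZCV=1000
4: ✓ SUBNE  r5←0xed
5: · SUBGE
6: · ADDGT
7: ✓ CMP  NZCV=1001
8: ✓ SUBNE  r4←0xc2
9: · ADDLE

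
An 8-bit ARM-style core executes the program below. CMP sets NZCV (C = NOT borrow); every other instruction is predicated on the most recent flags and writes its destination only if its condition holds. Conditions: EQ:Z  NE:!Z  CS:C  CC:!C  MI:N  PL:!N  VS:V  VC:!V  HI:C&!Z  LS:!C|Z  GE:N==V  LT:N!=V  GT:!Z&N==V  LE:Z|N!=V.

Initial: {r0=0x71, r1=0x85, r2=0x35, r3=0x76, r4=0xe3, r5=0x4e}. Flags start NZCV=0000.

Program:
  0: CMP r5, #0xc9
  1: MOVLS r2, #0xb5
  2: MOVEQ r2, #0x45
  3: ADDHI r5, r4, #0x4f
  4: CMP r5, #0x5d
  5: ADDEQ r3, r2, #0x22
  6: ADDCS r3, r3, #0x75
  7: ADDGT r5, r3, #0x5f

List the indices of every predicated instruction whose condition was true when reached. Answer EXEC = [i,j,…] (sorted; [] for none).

[0] flags=1001 → (cmp)
[1] flags=1001 LS?T → r2=0xb5
[2] flags=1001 EQ?F → skip
[3] flags=1001 HI?F → skip
[4] flags=1000 → (cmp)
[5] flags=1000 EQ?F → skip
[6] flags=1000 CS?F → skip
[7] flags=1000 GT?F → skip

EXEC = [1]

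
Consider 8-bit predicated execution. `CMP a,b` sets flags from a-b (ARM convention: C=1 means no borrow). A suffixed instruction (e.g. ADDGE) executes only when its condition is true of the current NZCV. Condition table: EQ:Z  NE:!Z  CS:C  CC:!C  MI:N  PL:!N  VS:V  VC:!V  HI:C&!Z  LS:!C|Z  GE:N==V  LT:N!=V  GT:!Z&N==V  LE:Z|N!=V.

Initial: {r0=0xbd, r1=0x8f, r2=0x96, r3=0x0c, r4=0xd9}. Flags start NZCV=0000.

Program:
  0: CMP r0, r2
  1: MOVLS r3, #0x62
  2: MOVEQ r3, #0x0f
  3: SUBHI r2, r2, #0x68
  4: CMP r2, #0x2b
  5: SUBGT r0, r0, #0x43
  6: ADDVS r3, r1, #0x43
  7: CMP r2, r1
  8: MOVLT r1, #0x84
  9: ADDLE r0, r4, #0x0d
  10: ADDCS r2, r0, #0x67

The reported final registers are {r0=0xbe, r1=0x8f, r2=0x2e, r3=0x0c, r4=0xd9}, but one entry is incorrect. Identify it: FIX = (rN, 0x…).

FIX = (r0, 0x7a)

[0] flags=0010 → (cmp)
[1] flags=0010 LS?F → skip
[2] flags=0010 EQ?F → skip
[3] flags=0010 HI?T → r2=0x2e
[4] flags=0010 → (cmp)
[5] flags=0010 GT?T → r0=0x7a
[6] flags=0010 VS?F → skip
[7] flags=1001 → (cmp)
[8] flags=1001 LT?F → skip
[9] flags=1001 LE?F → skip
[10] flags=1001 CS?F → skip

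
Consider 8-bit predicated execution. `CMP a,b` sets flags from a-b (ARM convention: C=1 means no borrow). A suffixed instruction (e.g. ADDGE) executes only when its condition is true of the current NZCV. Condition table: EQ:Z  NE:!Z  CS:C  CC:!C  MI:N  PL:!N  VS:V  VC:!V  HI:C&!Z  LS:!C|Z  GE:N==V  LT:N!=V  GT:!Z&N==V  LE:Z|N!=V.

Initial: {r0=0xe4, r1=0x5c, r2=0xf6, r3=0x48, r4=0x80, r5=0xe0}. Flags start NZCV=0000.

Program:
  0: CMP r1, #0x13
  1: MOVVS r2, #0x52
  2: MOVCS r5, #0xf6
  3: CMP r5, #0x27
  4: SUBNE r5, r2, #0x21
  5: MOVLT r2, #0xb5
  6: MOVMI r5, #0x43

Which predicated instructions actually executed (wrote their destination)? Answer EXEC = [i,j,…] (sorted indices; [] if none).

EXEC = [2,4,5,6]

[0] flags=0010 → (cmp)
[1] flags=0010 VS?F → skip
[2] flags=0010 CS?T → r5=0xf6
[3] flags=1010 → (cmp)
[4] flags=1010 NE?T → r5=0xd5
[5] flags=1010 LT?T → r2=0xb5
[6] flags=1010 MI?T → r5=0x43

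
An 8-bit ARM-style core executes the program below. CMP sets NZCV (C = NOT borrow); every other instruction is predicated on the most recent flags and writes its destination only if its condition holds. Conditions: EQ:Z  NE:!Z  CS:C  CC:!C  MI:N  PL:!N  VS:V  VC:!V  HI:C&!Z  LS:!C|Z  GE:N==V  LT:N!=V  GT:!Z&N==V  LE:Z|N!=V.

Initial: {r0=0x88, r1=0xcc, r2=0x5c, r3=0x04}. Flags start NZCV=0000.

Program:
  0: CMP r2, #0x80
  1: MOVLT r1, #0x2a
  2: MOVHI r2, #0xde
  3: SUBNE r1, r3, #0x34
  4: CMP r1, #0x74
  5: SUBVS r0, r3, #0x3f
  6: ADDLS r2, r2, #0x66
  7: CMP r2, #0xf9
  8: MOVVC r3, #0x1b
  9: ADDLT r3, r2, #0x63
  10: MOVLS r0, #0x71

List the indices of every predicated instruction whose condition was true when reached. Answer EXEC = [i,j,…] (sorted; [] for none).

EXEC = [3,5,8,10]

0: ✓ CMP  NZCV=1001
1: · MOVLT
2: · MOVHI
3: ✓ SUBNE  r1←0xd0
4: ✓ CMP  NZCV=0011
5: ✓ SUBVS  r0←0xc5
6: · ADDLS
7: ✓ CMP  NZCV=0000
8: ✓ MOVVC  r3←0x1b
9: · ADDLT
10: ✓ MOVLS  r0←0x71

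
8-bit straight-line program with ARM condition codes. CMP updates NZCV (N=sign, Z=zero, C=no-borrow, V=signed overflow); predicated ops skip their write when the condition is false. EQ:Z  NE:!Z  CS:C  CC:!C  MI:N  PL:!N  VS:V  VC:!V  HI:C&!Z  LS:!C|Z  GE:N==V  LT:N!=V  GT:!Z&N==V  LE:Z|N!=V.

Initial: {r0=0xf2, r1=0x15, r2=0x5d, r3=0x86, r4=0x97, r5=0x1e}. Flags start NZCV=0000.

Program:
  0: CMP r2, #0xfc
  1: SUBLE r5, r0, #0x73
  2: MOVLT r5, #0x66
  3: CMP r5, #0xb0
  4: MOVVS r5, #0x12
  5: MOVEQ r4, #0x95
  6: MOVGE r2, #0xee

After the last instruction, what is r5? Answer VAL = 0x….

[0] flags=0000 → (cmp)
[1] flags=0000 LE?F → skip
[2] flags=0000 LT?F → skip
[3] flags=0000 → (cmp)
[4] flags=0000 VS?F → skip
[5] flags=0000 EQ?F → skip
[6] flags=0000 GE?T → r2=0xee

VAL = 0x1e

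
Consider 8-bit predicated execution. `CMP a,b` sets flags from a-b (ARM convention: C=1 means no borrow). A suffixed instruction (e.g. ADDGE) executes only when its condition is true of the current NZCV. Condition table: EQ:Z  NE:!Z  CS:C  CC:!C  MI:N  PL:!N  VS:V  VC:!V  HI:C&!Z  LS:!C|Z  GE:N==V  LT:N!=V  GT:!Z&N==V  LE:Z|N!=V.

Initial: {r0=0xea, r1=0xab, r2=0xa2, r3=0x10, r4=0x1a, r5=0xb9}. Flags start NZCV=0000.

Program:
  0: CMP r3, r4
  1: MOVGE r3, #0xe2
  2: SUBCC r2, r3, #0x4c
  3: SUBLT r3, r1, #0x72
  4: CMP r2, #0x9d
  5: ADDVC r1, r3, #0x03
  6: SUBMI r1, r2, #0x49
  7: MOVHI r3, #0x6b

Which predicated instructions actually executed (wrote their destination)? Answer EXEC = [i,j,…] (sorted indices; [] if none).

EXEC = [2,3,5,7]

[0] flags=1000 → (cmp)
[1] flags=1000 GE?F → skip
[2] flags=1000 CC?T → r2=0xc4
[3] flags=1000 LT?T → r3=0x39
[4] flags=0010 → (cmp)
[5] flags=0010 VC?T → r1=0x3c
[6] flags=0010 MI?F → skip
[7] flags=0010 HI?T → r3=0x6b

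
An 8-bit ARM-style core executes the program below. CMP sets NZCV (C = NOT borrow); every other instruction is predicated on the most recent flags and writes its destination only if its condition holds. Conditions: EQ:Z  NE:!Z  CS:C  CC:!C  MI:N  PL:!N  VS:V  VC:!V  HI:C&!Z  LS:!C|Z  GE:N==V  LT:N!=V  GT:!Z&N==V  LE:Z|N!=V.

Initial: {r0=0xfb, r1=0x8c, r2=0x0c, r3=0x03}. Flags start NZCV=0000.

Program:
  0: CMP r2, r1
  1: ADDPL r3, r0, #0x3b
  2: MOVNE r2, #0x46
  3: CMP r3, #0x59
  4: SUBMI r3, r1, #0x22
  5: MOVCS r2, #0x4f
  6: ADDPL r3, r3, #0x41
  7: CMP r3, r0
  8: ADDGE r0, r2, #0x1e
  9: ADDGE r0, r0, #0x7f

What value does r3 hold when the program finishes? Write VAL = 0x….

[0] flags=1001 → (cmp)
[1] flags=1001 PL?F → skip
[2] flags=1001 NE?T → r2=0x46
[3] flags=1000 → (cmp)
[4] flags=1000 MI?T → r3=0x6a
[5] flags=1000 CS?F → skip
[6] flags=1000 PL?F → skip
[7] flags=0000 → (cmp)
[8] flags=0000 GE?T → r0=0x64
[9] flags=0000 GE?T → r0=0xe3

VAL = 0x6a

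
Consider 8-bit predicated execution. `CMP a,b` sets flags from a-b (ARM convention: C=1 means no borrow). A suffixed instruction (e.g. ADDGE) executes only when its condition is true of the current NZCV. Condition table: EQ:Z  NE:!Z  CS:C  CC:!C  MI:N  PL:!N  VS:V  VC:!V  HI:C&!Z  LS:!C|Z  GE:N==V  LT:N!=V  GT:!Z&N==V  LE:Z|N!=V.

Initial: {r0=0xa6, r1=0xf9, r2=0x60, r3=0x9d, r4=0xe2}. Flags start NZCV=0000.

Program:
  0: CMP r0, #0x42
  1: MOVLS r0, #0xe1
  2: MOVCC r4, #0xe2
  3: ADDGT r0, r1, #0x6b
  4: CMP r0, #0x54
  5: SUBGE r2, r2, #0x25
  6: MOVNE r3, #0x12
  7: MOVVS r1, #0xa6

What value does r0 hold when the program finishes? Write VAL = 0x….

[0] flags=0011 → (cmp)
[1] flags=0011 LS?F → skip
[2] flags=0011 CC?F → skip
[3] flags=0011 GT?F → skip
[4] flags=0011 → (cmp)
[5] flags=0011 GE?F → skip
[6] flags=0011 NE?T → r3=0x12
[7] flags=0011 VS?T → r1=0xa6

VAL = 0xa6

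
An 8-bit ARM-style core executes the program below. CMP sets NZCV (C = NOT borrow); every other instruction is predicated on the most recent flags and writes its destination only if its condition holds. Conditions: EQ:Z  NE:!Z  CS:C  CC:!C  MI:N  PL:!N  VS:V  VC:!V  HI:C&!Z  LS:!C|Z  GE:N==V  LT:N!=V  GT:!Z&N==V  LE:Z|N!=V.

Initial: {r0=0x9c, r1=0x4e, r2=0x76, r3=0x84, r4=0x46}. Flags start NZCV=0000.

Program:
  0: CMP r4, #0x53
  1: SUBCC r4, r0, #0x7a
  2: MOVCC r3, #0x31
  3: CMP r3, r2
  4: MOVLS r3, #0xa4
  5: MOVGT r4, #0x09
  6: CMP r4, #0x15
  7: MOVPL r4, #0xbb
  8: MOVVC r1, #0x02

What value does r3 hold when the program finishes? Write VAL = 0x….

0: ✓ CMP  NZCV=1000
1: ✓ SUBCC  r4←0x22
2: ✓ MOVCC  r3←0x31
3: ✓ CMP  NZCV=1000
4: ✓ MOVLS  r3←0xa4
5: · MOVGT
6: ✓ CMP  NZCV=0010
7: ✓ MOVPL  r4←0xbb
8: ✓ MOVVC  r1←0x02

VAL = 0xa4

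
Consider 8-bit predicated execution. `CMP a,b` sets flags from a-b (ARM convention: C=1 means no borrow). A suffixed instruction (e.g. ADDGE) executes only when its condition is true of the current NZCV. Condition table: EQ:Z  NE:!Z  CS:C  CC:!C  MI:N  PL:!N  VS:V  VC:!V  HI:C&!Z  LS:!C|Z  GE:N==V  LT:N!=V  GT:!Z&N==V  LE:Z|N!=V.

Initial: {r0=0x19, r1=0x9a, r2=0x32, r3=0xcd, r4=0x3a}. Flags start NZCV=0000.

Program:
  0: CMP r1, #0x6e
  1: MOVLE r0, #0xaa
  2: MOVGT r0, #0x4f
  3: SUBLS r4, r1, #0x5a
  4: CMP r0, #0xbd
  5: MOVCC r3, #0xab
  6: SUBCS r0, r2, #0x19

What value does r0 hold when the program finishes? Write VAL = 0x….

[0] flags=0011 → (cmp)
[1] flags=0011 LE?T → r0=0xaa
[2] flags=0011 GT?F → skip
[3] flags=0011 LS?F → skip
[4] flags=1000 → (cmp)
[5] flags=1000 CC?T → r3=0xab
[6] flags=1000 CS?F → skip

VAL = 0xaa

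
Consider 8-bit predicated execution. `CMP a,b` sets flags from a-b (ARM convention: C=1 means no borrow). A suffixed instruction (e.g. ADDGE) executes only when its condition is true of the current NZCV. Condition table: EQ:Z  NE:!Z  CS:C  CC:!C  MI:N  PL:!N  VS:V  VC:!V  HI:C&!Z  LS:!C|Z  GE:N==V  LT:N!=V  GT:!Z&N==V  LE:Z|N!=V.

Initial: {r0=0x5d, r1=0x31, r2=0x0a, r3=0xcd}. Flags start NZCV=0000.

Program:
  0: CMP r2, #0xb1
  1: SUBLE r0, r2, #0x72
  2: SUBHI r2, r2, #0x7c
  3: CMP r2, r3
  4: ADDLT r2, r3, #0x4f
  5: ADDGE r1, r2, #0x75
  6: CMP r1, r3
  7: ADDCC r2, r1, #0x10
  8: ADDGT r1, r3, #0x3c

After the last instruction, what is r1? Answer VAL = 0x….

0: ✓ CMP  NZCV=0000
1: · SUBLE
2: · SUBHI
3: ✓ CMP  NZCV=0000
4: · ADDLT
5: ✓ ADDGE  r1←0x7f
6: ✓ CMP  NZCV=1001
7: ✓ ADDCC  r2←0x8f
8: ✓ ADDGT  r1←0x09

VAL = 0x09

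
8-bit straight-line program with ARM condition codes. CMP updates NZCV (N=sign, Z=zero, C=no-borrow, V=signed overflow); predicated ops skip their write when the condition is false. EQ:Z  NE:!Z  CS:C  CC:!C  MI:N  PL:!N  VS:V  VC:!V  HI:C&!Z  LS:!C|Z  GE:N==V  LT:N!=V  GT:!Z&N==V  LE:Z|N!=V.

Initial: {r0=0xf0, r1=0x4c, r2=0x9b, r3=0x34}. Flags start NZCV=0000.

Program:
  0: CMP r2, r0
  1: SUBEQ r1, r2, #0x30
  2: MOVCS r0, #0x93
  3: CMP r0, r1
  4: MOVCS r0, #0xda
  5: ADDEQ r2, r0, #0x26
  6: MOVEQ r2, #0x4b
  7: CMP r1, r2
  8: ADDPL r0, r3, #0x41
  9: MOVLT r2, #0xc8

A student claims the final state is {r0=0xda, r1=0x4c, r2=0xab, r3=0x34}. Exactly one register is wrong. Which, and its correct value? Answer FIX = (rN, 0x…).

FIX = (r2, 0x9b)

0: ✓ CMP  NZCV=1000
1: · SUBEQ
2: · MOVCS
3: ✓ CMP  NZCV=1010
4: ✓ MOVCS  r0←0xda
5: · ADDEQ
6: · MOVEQ
7: ✓ CMP  NZCV=1001
8: · ADDPL
9: · MOVLT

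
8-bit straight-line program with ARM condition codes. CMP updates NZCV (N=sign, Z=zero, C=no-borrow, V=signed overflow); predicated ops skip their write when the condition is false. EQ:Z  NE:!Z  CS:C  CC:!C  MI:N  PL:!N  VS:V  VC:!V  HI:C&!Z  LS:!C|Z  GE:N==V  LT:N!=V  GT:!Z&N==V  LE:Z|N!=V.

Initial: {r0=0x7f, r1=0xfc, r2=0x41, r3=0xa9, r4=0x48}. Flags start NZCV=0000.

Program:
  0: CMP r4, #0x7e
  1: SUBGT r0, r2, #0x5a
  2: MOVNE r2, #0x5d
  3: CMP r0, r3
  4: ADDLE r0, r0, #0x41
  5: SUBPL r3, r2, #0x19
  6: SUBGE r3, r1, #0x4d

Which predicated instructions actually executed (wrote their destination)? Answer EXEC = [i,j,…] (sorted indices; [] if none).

EXEC = [2,6]

0: ✓ CMP  NZCV=1000
1: · SUBGT
2: ✓ MOVNE  r2←0x5d
3: ✓ CMP  NZCV=1001
4: · ADDLE
5: · SUBPL
6: ✓ SUBGE  r3←0xaf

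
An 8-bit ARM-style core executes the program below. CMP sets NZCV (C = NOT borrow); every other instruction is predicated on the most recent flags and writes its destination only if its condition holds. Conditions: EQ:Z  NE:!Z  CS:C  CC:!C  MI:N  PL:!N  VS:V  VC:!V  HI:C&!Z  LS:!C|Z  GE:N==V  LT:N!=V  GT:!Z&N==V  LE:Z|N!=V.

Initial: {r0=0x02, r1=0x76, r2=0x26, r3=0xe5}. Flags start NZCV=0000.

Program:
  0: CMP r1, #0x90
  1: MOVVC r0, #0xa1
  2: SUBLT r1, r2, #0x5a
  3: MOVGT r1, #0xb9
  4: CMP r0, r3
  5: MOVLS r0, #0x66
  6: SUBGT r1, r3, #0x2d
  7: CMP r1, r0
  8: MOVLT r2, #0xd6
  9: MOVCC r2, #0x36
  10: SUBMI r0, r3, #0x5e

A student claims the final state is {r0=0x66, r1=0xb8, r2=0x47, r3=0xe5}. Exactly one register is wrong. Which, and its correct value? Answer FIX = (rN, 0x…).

FIX = (r2, 0xd6)

0: ✓ CMP  NZCV=1001
1: · MOVVC
2: · SUBLT
3: ✓ MOVGT  r1←0xb9
4: ✓ CMP  NZCV=0000
5: ✓ MOVLS  r0←0x66
6: ✓ SUBGT  r1←0xb8
7: ✓ CMP  NZCV=0011
8: ✓ MOVLT  r2←0xd6
9: · MOVCC
10: · SUBMI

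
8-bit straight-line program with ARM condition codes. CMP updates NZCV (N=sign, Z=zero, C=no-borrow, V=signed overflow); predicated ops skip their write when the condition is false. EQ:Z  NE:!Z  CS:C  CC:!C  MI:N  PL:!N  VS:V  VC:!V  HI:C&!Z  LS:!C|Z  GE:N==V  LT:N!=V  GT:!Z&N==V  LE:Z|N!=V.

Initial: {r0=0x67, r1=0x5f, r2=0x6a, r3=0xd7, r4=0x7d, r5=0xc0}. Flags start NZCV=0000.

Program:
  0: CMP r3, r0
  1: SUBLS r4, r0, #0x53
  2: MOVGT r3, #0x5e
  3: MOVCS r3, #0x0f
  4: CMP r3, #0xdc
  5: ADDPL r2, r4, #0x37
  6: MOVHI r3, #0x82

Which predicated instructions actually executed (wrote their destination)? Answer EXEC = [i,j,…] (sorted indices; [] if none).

EXEC = [3,5]

0: ✓ CMP  NZCV=0011
1: · SUBLS
2: · MOVGT
3: ✓ MOVCS  r3←0x0f
4: ✓ CMP  NZCV=0000
5: ✓ ADDPL  r2←0xb4
6: · MOVHI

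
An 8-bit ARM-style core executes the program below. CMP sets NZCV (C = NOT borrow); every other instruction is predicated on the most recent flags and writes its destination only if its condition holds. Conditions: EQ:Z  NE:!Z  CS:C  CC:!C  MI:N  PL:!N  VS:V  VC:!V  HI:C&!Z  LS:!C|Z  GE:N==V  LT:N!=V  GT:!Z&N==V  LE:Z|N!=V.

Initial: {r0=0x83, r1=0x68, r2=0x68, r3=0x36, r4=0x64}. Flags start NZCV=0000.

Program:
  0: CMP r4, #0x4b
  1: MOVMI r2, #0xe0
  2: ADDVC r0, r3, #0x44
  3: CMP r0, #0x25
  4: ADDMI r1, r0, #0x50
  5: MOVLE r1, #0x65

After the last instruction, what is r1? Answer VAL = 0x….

VAL = 0x68

0: ✓ CMP  NZCV=0010
1: · MOVMI
2: ✓ ADDVC  r0←0x7a
3: ✓ CMP  NZCV=0010
4: · ADDMI
5: · MOVLE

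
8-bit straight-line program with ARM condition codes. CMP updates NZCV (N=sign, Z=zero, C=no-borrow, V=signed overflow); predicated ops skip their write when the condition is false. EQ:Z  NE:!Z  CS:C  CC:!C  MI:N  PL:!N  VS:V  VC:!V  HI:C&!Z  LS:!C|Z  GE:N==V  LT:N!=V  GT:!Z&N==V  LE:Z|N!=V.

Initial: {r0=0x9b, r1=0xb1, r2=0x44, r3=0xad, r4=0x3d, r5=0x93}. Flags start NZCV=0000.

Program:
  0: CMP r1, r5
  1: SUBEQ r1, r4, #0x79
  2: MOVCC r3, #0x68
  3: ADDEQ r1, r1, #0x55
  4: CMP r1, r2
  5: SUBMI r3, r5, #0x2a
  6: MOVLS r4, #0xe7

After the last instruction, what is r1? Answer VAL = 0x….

VAL = 0xb1

0: ✓ CMP  NZCV=0010
1: · SUBEQ
2: · MOVCC
3: · ADDEQ
4: ✓ CMP  NZCV=0011
5: · SUBMI
6: · MOVLS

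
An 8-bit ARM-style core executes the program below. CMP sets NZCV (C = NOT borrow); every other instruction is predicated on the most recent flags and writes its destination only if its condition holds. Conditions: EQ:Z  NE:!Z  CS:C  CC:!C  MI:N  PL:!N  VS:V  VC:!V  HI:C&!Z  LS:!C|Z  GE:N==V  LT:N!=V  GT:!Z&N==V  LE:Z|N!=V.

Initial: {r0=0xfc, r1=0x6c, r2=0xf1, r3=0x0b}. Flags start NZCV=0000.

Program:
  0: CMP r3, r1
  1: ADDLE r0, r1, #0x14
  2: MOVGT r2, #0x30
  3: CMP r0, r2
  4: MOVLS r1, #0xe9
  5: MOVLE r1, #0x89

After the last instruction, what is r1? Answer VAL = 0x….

VAL = 0x89

[0] flags=1000 → (cmp)
[1] flags=1000 LE?T → r0=0x80
[2] flags=1000 GT?F → skip
[3] flags=1000 → (cmp)
[4] flags=1000 LS?T → r1=0xe9
[5] flags=1000 LE?T → r1=0x89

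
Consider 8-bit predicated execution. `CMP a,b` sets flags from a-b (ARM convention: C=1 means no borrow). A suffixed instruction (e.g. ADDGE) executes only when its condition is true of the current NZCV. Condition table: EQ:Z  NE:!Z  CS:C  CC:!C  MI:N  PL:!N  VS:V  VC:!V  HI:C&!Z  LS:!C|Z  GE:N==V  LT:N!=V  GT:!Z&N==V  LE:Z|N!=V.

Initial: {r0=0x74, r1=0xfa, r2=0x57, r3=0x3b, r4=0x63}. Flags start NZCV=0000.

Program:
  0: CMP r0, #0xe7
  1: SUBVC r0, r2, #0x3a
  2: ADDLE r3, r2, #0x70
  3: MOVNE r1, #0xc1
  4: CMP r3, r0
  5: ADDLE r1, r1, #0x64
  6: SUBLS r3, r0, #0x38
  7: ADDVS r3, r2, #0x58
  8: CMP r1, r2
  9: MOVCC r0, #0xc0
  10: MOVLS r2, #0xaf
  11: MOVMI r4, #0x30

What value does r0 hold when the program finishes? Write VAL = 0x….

VAL = 0xc0

[0] flags=1001 → (cmp)
[1] flags=1001 VC?F → skip
[2] flags=1001 LE?F → skip
[3] flags=1001 NE?T → r1=0xc1
[4] flags=1000 → (cmp)
[5] flags=1000 LE?T → r1=0x25
[6] flags=1000 LS?T → r3=0x3c
[7] flags=1000 VS?F → skip
[8] flags=1000 → (cmp)
[9] flags=1000 CC?T → r0=0xc0
[10] flags=1000 LS?T → r2=0xaf
[11] flags=1000 MI?T → r4=0x30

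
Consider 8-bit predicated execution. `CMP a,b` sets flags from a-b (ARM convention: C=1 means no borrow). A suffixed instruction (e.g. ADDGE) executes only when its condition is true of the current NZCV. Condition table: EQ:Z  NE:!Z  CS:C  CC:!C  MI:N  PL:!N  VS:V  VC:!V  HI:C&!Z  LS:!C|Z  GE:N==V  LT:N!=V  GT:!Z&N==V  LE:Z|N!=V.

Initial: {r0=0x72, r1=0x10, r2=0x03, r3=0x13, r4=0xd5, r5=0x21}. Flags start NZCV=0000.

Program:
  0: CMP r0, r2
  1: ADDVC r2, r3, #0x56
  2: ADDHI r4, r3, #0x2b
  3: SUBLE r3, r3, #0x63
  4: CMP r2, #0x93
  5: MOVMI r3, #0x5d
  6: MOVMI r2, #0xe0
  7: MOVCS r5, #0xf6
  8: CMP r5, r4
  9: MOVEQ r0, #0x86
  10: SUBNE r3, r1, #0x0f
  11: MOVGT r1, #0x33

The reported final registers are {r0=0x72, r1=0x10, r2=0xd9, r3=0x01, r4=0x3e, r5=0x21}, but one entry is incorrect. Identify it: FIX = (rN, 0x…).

[0] flags=0010 → (cmp)
[1] flags=0010 VC?T → r2=0x69
[2] flags=0010 HI?T → r4=0x3e
[3] flags=0010 LE?F → skip
[4] flags=1001 → (cmp)
[5] flags=1001 MI?T → r3=0x5d
[6] flags=1001 MI?T → r2=0xe0
[7] flags=1001 CS?F → skip
[8] flags=1000 → (cmp)
[9] flags=1000 EQ?F → skip
[10] flags=1000 NE?T → r3=0x01
[11] flags=1000 GT?F → skip

FIX = (r2, 0xe0)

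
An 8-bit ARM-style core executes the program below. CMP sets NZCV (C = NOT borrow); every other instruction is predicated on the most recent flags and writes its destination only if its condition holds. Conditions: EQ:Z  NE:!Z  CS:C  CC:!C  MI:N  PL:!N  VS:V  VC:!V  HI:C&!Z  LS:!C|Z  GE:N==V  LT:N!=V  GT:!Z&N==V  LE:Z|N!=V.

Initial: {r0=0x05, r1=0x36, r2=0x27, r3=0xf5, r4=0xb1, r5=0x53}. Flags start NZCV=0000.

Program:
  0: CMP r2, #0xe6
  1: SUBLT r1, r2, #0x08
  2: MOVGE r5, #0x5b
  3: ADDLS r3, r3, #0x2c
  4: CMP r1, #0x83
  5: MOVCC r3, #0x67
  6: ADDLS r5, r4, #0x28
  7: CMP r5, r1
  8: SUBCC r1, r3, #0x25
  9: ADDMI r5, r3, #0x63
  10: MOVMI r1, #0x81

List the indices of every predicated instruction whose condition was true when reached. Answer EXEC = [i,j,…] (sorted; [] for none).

EXEC = [2,3,5,6,9,10]

[0] flags=0000 → (cmp)
[1] flags=0000 LT?F → skip
[2] flags=0000 GE?T → r5=0x5b
[3] flags=0000 LS?T → r3=0x21
[4] flags=1001 → (cmp)
[5] flags=1001 CC?T → r3=0x67
[6] flags=1001 LS?T → r5=0xd9
[7] flags=1010 → (cmp)
[8] flags=1010 CC?F → skip
[9] flags=1010 MI?T → r5=0xca
[10] flags=1010 MI?T → r1=0x81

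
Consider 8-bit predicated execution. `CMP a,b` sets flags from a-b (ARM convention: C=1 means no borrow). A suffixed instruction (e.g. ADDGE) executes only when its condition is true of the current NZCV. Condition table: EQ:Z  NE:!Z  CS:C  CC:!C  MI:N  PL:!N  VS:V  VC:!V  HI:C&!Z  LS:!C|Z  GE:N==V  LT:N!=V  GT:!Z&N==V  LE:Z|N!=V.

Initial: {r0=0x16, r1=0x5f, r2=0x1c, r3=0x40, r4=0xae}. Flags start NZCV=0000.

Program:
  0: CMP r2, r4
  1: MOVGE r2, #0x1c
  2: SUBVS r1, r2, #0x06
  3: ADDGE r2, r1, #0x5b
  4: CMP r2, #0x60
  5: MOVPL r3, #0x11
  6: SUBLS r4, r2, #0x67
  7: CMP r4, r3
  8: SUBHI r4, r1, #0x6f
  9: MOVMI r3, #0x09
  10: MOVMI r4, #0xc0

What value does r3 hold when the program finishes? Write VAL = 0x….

[0] flags=0000 → (cmp)
[1] flags=0000 GE?T → r2=0x1c
[2] flags=0000 VS?F → skip
[3] flags=0000 GE?T → r2=0xba
[4] flags=0011 → (cmp)
[5] flags=0011 PL?T → r3=0x11
[6] flags=0011 LS?F → skip
[7] flags=1010 → (cmp)
[8] flags=1010 HI?T → r4=0xf0
[9] flags=1010 MI?T → r3=0x09
[10] flags=1010 MI?T → r4=0xc0

VAL = 0x09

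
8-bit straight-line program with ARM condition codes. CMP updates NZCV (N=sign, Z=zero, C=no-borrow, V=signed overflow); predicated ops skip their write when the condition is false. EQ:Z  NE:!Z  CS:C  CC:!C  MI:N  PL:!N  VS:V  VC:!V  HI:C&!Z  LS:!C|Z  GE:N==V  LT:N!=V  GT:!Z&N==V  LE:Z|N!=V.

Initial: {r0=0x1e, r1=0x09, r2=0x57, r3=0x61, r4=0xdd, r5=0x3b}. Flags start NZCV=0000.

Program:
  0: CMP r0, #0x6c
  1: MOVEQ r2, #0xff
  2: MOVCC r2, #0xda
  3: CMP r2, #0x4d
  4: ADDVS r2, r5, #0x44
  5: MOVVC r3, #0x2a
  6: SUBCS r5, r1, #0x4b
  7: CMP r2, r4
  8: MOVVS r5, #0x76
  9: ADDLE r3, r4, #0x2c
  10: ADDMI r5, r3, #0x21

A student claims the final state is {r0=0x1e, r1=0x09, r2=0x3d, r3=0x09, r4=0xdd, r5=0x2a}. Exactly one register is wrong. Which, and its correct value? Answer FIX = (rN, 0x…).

[0] flags=1000 → (cmp)
[1] flags=1000 EQ?F → skip
[2] flags=1000 CC?T → r2=0xda
[3] flags=1010 → (cmp)
[4] flags=1010 VS?F → skip
[5] flags=1010 VC?T → r3=0x2a
[6] flags=1010 CS?T → r5=0xbe
[7] flags=1000 → (cmp)
[8] flags=1000 VS?F → skip
[9] flags=1000 LE?T → r3=0x09
[10] flags=1000 MI?T → r5=0x2a

FIX = (r2, 0xda)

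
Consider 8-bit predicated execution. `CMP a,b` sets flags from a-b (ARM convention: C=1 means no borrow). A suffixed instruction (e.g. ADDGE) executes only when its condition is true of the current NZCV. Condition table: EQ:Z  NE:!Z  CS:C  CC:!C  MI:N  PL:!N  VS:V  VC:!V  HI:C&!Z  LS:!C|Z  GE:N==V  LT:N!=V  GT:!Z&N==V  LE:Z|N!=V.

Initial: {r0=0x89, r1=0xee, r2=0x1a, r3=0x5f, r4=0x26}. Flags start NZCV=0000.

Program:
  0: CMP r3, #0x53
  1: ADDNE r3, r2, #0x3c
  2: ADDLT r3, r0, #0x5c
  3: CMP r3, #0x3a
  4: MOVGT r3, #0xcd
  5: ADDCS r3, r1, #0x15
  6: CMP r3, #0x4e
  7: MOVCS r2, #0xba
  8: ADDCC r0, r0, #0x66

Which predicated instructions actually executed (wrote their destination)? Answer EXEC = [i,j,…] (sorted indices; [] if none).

0: ✓ CMP  NZCV=0010
1: ✓ ADDNE  r3←0x56
2: · ADDLT
3: ✓ CMP  NZCV=0010
4: ✓ MOVGT  r3←0xcd
5: ✓ ADDCS  r3←0x03
6: ✓ CMP  NZCV=1000
7: · MOVCS
8: ✓ ADDCC  r0←0xef

EXEC = [1,4,5,8]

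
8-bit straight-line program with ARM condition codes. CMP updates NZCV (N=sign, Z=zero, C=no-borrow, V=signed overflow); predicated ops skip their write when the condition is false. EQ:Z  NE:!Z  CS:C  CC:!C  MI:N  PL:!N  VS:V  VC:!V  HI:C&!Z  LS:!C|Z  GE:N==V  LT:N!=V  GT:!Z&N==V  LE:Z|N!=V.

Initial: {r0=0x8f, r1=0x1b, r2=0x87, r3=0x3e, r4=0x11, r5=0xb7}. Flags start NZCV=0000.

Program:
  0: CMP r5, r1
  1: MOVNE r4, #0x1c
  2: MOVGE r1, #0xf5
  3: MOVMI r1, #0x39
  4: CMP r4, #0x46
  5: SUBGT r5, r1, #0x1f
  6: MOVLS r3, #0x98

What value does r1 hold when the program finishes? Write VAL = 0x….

VAL = 0x39

0: ✓ CMP  NZCV=1010
1: ✓ MOVNE  r4←0x1c
2: · MOVGE
3: ✓ MOVMI  r1←0x39
4: ✓ CMP  NZCV=1000
5: · SUBGT
6: ✓ MOVLS  r3←0x98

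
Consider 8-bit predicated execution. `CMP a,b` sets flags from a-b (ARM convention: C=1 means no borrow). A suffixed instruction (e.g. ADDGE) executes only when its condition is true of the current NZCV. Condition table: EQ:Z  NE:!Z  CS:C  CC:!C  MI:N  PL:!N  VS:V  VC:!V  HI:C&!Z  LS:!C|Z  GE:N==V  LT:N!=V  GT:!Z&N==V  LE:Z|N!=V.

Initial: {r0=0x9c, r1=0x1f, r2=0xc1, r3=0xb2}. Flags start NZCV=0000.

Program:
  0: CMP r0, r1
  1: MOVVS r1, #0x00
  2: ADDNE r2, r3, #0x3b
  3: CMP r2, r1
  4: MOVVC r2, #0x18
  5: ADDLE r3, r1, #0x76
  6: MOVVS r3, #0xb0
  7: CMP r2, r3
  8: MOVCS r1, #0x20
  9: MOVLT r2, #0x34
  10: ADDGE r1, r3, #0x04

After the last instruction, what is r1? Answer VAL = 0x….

VAL = 0x00

[0] flags=0011 → (cmp)
[1] flags=0011 VS?T → r1=0x00
[2] flags=0011 NE?T → r2=0xed
[3] flags=1010 → (cmp)
[4] flags=1010 VC?T → r2=0x18
[5] flags=1010 LE?T → r3=0x76
[6] flags=1010 VS?F → skip
[7] flags=1000 → (cmp)
[8] flags=1000 CS?F → skip
[9] flags=1000 LT?T → r2=0x34
[10] flags=1000 GE?F → skip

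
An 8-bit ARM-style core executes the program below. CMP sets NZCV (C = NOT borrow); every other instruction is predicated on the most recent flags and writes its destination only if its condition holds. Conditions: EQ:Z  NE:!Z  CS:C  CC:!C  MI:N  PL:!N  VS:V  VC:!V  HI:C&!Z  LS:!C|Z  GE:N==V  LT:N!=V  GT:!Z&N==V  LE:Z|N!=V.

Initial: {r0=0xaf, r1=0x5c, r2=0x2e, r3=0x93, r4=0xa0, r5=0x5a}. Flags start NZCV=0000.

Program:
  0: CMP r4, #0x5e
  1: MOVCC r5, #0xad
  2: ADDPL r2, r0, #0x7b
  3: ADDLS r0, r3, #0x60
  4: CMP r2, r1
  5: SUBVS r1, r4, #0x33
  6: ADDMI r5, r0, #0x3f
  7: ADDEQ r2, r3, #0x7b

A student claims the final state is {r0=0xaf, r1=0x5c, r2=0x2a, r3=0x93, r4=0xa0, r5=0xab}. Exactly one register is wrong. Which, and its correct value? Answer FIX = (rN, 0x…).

FIX = (r5, 0xee)

[0] flags=0011 → (cmp)
[1] flags=0011 CC?F → skip
[2] flags=0011 PL?T → r2=0x2a
[3] flags=0011 LS?F → skip
[4] flags=1000 → (cmp)
[5] flags=1000 VS?F → skip
[6] flags=1000 MI?T → r5=0xee
[7] flags=1000 EQ?F → skip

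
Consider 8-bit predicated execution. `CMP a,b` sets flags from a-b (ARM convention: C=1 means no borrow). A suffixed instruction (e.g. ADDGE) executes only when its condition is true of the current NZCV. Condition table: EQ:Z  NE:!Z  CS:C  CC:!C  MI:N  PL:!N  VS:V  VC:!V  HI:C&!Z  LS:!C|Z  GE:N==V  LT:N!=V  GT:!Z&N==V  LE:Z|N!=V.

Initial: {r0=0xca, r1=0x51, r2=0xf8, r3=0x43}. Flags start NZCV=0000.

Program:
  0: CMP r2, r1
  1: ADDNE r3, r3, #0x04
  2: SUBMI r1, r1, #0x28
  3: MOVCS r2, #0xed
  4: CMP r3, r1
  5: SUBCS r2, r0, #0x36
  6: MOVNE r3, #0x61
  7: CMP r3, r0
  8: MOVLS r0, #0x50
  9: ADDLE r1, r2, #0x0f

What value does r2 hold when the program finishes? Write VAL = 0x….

[0] flags=1010 → (cmp)
[1] flags=1010 NE?T → r3=0x47
[2] flags=1010 MI?T → r1=0x29
[3] flags=1010 CS?T → r2=0xed
[4] flags=0010 → (cmp)
[5] flags=0010 CS?T → r2=0x94
[6] flags=0010 NE?T → r3=0x61
[7] flags=1001 → (cmp)
[8] flags=1001 LS?T → r0=0x50
[9] flags=1001 LE?F → skip

VAL = 0x94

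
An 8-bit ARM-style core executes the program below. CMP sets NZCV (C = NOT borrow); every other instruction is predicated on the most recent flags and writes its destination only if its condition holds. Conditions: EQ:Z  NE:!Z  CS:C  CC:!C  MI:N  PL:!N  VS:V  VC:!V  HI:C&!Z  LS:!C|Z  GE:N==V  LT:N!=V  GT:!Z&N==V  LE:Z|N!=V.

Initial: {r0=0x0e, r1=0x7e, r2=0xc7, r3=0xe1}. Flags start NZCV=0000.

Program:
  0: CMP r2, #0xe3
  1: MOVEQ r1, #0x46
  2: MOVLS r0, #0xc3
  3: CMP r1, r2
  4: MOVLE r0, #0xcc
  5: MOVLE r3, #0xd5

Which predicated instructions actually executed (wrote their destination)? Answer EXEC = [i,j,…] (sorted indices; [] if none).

EXEC = [2]

[0] flags=1000 → (cmp)
[1] flags=1000 EQ?F → skip
[2] flags=1000 LS?T → r0=0xc3
[3] flags=1001 → (cmp)
[4] flags=1001 LE?F → skip
[5] flags=1001 LE?F → skip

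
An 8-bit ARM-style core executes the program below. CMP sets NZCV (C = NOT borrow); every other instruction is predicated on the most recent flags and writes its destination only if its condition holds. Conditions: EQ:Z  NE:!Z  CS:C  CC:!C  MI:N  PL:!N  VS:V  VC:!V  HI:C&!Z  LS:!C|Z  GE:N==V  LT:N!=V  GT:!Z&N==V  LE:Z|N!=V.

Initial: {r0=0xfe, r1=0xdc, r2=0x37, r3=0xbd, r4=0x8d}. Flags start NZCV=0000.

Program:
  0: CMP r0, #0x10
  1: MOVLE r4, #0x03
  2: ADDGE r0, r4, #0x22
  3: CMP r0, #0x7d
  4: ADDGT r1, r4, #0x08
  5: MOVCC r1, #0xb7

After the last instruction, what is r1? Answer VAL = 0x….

[0] flags=1010 → (cmp)
[1] flags=1010 LE?T → r4=0x03
[2] flags=1010 GE?F → skip
[3] flags=1010 → (cmp)
[4] flags=1010 GT?F → skip
[5] flags=1010 CC?F → skip

VAL = 0xdc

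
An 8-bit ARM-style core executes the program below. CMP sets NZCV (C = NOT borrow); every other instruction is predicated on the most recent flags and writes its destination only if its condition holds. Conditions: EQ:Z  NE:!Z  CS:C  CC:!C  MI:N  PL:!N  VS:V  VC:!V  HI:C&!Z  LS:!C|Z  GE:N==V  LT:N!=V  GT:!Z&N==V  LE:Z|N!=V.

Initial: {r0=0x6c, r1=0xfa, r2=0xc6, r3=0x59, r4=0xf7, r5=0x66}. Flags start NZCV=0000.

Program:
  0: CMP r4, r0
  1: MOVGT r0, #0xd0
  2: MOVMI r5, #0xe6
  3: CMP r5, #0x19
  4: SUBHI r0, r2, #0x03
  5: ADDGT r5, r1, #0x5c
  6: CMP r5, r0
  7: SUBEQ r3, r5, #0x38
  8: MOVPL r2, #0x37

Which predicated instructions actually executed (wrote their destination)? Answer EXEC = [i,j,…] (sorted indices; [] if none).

[0] flags=1010 → (cmp)
[1] flags=1010 GT?F → skip
[2] flags=1010 MI?T → r5=0xe6
[3] flags=1010 → (cmp)
[4] flags=1010 HI?T → r0=0xc3
[5] flags=1010 GT?F → skip
[6] flags=0010 → (cmp)
[7] flags=0010 EQ?F → skip
[8] flags=0010 PL?T → r2=0x37

EXEC = [2,4,8]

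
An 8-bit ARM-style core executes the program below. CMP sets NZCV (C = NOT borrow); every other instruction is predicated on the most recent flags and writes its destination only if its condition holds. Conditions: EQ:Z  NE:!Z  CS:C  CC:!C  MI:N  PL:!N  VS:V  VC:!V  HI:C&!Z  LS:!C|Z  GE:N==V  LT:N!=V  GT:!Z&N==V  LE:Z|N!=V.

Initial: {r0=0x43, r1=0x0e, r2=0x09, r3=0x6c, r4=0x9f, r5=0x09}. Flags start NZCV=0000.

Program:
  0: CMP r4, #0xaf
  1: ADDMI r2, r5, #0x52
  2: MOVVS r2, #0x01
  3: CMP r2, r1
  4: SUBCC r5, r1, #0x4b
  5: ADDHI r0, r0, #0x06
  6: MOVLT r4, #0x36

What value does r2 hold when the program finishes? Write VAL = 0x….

0: ✓ CMP  NZCV=1000
1: ✓ ADDMI  r2←0x5b
2: · MOVVS
3: ✓ CMP  NZCV=0010
4: · SUBCC
5: ✓ ADDHI  r0←0x49
6: · MOVLT

VAL = 0x5b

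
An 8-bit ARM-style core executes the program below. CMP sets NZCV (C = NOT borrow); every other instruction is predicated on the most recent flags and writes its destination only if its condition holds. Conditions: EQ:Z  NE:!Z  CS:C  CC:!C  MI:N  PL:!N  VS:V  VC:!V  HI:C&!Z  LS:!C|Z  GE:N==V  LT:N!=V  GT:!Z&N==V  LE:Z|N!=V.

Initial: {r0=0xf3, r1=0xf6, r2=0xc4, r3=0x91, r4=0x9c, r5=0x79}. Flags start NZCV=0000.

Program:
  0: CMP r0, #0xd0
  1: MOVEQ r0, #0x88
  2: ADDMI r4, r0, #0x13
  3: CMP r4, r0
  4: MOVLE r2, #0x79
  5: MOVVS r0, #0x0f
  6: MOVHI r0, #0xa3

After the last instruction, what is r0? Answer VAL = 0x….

VAL = 0xf3

[0] flags=0010 → (cmp)
[1] flags=0010 EQ?F → skip
[2] flags=0010 MI?F → skip
[3] flags=1000 → (cmp)
[4] flags=1000 LE?T → r2=0x79
[5] flags=1000 VS?F → skip
[6] flags=1000 HI?F → skip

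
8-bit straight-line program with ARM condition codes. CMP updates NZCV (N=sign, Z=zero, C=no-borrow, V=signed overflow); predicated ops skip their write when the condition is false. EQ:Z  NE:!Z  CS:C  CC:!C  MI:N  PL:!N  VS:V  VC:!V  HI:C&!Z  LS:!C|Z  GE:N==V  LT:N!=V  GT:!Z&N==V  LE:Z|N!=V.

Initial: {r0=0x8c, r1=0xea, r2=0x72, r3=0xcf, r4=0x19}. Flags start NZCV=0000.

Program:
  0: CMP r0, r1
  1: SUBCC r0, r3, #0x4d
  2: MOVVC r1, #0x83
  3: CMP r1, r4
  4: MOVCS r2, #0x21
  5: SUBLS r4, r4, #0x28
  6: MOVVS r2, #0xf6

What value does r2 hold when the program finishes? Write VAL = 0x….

0: ✓ CMP  NZCV=1000
1: ✓ SUBCC  r0←0x82
2: ✓ MOVVC  r1←0x83
3: ✓ CMP  NZCV=0011
4: ✓ MOVCS  r2←0x21
5: · SUBLS
6: ✓ MOVVS  r2←0xf6

VAL = 0xf6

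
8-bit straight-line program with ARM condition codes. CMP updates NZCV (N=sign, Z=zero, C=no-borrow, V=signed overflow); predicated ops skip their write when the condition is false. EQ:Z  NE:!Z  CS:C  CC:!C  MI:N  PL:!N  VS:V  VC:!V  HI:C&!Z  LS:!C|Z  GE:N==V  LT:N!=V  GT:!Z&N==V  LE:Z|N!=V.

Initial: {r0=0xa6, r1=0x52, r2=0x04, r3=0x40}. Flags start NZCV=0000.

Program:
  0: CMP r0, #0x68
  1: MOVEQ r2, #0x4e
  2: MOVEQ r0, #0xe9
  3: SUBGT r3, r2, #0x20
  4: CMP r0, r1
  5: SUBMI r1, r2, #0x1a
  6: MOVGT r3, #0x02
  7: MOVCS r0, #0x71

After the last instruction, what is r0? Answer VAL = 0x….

VAL = 0x71

[0] flags=0011 → (cmp)
[1] flags=0011 EQ?F → skip
[2] flags=0011 EQ?F → skip
[3] flags=0011 GT?F → skip
[4] flags=0011 → (cmp)
[5] flags=0011 MI?F → skip
[6] flags=0011 GT?F → skip
[7] flags=0011 CS?T → r0=0x71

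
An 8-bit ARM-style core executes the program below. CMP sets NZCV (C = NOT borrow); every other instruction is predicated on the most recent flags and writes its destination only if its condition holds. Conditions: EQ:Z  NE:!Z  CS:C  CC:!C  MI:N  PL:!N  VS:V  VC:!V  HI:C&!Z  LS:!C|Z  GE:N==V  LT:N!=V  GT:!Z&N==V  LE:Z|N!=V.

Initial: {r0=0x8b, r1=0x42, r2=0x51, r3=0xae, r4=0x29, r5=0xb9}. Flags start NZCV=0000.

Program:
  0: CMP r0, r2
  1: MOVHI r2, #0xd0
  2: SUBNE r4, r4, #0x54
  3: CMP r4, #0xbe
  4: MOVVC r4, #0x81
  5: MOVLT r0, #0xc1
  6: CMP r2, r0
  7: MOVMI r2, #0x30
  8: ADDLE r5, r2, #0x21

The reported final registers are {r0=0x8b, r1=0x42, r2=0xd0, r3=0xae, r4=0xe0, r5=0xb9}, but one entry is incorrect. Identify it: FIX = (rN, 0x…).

FIX = (r4, 0x81)

[0] flags=0011 → (cmp)
[1] flags=0011 HI?T → r2=0xd0
[2] flags=0011 NE?T → r4=0xd5
[3] flags=0010 → (cmp)
[4] flags=0010 VC?T → r4=0x81
[5] flags=0010 LT?F → skip
[6] flags=0010 → (cmp)
[7] flags=0010 MI?F → skip
[8] flags=0010 LE?F → skip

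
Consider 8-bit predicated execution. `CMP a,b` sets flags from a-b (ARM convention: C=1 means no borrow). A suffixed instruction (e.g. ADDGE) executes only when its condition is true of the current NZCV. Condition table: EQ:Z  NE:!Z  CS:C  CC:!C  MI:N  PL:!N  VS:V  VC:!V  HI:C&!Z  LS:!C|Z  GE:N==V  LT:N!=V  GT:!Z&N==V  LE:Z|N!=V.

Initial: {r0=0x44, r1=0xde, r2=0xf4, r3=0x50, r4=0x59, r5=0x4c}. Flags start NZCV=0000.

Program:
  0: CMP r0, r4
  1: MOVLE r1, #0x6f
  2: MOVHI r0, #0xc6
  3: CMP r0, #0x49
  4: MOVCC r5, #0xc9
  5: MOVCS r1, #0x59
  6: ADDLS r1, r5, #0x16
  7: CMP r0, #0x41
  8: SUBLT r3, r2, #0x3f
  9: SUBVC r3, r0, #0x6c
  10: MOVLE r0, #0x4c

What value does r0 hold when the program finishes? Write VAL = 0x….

VAL = 0x44

0: ✓ CMP  NZCV=1000
1: ✓ MOVLE  r1←0x6f
2: · MOVHI
3: ✓ CMP  NZCV=1000
4: ✓ MOVCC  r5←0xc9
5: · MOVCS
6: ✓ ADDLS  r1←0xdf
7: ✓ CMP  NZCV=0010
8: · SUBLT
9: ✓ SUBVC  r3←0xd8
10: · MOVLE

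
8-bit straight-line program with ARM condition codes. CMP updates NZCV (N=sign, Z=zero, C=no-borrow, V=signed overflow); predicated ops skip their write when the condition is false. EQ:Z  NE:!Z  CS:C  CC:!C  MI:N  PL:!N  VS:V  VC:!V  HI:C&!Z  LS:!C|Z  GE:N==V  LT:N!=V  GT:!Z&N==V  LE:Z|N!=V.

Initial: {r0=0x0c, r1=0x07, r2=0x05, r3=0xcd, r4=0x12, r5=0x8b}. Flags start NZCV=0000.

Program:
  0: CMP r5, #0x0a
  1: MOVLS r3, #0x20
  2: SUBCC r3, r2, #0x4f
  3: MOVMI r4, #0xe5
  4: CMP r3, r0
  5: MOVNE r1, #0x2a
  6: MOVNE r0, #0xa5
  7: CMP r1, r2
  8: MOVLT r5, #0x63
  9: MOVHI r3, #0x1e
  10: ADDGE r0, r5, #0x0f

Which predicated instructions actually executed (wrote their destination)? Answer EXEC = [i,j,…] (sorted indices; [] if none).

[0] flags=1010 → (cmp)
[1] flags=1010 LS?F → skip
[2] flags=1010 CC?F → skip
[3] flags=1010 MI?T → r4=0xe5
[4] flags=1010 → (cmp)
[5] flags=1010 NE?T → r1=0x2a
[6] flags=1010 NE?T → r0=0xa5
[7] flags=0010 → (cmp)
[8] flags=0010 LT?F → skip
[9] flags=0010 HI?T → r3=0x1e
[10] flags=0010 GE?T → r0=0x9a

EXEC = [3,5,6,9,10]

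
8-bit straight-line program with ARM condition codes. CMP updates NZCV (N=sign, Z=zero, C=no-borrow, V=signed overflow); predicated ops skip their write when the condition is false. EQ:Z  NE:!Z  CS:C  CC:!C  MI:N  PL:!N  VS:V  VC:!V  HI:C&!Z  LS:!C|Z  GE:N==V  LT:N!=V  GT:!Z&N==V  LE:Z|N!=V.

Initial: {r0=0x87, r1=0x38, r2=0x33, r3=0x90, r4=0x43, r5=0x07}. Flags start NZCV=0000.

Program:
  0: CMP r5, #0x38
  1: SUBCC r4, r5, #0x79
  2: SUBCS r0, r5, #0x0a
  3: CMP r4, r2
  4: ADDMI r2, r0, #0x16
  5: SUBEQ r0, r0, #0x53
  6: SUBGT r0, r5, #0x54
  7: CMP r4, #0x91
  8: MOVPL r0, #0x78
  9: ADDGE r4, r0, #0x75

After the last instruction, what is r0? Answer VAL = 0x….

VAL = 0x87

0: ✓ CMP  NZCV=1000
1: ✓ SUBCC  r4←0x8e
2: · SUBCS
3: ✓ CMP  NZCV=0011
4: · ADDMI
5: · SUBEQ
6: · SUBGT
7: ✓ CMP  NZCV=1000
8: · MOVPL
9: · ADDGE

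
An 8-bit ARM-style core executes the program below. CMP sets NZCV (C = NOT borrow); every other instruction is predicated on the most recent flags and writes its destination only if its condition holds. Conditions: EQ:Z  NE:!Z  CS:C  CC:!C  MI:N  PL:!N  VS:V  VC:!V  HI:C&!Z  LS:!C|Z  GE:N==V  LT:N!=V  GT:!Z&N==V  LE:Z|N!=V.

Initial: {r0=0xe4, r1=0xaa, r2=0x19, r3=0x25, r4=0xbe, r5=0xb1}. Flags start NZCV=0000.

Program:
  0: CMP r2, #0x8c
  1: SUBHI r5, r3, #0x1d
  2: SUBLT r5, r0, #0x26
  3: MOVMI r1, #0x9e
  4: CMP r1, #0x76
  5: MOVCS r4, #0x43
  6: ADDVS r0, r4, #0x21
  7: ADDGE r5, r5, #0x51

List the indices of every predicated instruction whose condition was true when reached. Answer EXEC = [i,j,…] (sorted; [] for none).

0: ✓ CMP  NZCV=1001
1: · SUBHI
2: · SUBLT
3: ✓ MOVMI  r1←0x9e
4: ✓ CMP  NZCV=0011
5: ✓ MOVCS  r4←0x43
6: ✓ ADDVS  r0←0x64
7: · ADDGE

EXEC = [3,5,6]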